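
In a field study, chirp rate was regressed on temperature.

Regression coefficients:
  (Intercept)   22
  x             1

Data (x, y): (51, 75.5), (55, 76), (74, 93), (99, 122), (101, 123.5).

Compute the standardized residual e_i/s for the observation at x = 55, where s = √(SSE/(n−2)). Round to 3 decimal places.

-0.414

x=51: ŷ = 22 + 51 = 73; e = 75.5 − 73 = 2.5
x=55: ŷ = 22 + 55 = 77; e = 76 − 77 = -1
x=74: ŷ = 22 + 74 = 96; e = 93 − 96 = -3
x=99: ŷ = 22 + 99 = 121; e = 122 − 121 = 1
x=101: ŷ = 22 + 101 = 123; e = 123.5 − 123 = 0.5
SSE = 6.25 + 1 + 9 + 1 + 0.25 = 17.5
s = √(17.5/3) = 2.41523
e/s = -1 / 2.41523 = -0.414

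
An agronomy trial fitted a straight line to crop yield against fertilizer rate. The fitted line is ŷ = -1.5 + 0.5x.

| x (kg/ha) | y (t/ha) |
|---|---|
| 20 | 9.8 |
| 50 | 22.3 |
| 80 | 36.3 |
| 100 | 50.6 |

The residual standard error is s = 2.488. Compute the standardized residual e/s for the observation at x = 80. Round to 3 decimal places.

-0.884

ŷ = -1.5 + 0.5·80 = 38.5
e = 36.3 − 38.5 = -2.2
e/s = -2.2 / 2.488 = -0.884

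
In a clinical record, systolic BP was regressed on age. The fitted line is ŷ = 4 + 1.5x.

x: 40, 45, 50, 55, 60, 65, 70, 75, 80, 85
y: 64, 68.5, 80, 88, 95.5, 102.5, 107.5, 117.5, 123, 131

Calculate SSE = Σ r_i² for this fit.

SSE = 20

x=40: ŷ = 4 + 1.5·40 = 64; r = 64 − 64 = 0
x=45: ŷ = 4 + 1.5·45 = 71.5; r = 68.5 − 71.5 = -3
x=50: ŷ = 4 + 1.5·50 = 79; r = 80 − 79 = 1
x=55: ŷ = 4 + 1.5·55 = 86.5; r = 88 − 86.5 = 1.5
x=60: ŷ = 4 + 1.5·60 = 94; r = 95.5 − 94 = 1.5
x=65: ŷ = 4 + 1.5·65 = 101.5; r = 102.5 − 101.5 = 1
x=70: ŷ = 4 + 1.5·70 = 109; r = 107.5 − 109 = -1.5
x=75: ŷ = 4 + 1.5·75 = 116.5; r = 117.5 − 116.5 = 1
x=80: ŷ = 4 + 1.5·80 = 124; r = 123 − 124 = -1
x=85: ŷ = 4 + 1.5·85 = 131.5; r = 131 − 131.5 = -0.5
SSE = 0 + 9 + 1 + 2.25 + 2.25 + 1 + 2.25 + 1 + 1 + 0.25 = 20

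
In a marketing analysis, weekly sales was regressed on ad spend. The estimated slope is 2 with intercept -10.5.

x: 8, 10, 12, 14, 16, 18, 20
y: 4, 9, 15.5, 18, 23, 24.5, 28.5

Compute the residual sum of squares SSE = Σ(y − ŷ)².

SSE = 11

x=8: ŷ = -10.5 + 2·8 = 5.5; e = 4 − 5.5 = -1.5
x=10: ŷ = -10.5 + 2·10 = 9.5; e = 9 − 9.5 = -0.5
x=12: ŷ = -10.5 + 2·12 = 13.5; e = 15.5 − 13.5 = 2
x=14: ŷ = -10.5 + 2·14 = 17.5; e = 18 − 17.5 = 0.5
x=16: ŷ = -10.5 + 2·16 = 21.5; e = 23 − 21.5 = 1.5
x=18: ŷ = -10.5 + 2·18 = 25.5; e = 24.5 − 25.5 = -1
x=20: ŷ = -10.5 + 2·20 = 29.5; e = 28.5 − 29.5 = -1
SSE = 2.25 + 0.25 + 4 + 0.25 + 2.25 + 1 + 1 = 11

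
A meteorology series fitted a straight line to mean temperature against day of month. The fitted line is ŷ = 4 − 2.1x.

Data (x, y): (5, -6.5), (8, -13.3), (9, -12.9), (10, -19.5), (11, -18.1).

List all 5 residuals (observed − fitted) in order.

x=5: ŷ = 4 − 2.1·5 = -6.5; e = -6.5 − (-6.5) = 0
x=8: ŷ = 4 − 2.1·8 = -12.8; e = -13.3 − (-12.8) = -0.5
x=9: ŷ = 4 − 2.1·9 = -14.9; e = -12.9 − (-14.9) = 2
x=10: ŷ = 4 − 2.1·10 = -17; e = -19.5 − (-17) = -2.5
x=11: ŷ = 4 − 2.1·11 = -19.1; e = -18.1 − (-19.1) = 1

0, -0.5, 2, -2.5, 1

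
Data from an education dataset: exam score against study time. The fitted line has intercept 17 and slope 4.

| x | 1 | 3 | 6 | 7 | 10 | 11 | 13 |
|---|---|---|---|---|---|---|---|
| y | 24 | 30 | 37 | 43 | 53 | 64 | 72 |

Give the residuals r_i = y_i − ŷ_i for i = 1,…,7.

3, 1, -4, -2, -4, 3, 3

x=1: ŷ = 17 + 4·1 = 21; r = 24 − 21 = 3
x=3: ŷ = 17 + 4·3 = 29; r = 30 − 29 = 1
x=6: ŷ = 17 + 4·6 = 41; r = 37 − 41 = -4
x=7: ŷ = 17 + 4·7 = 45; r = 43 − 45 = -2
x=10: ŷ = 17 + 4·10 = 57; r = 53 − 57 = -4
x=11: ŷ = 17 + 4·11 = 61; r = 64 − 61 = 3
x=13: ŷ = 17 + 4·13 = 69; r = 72 − 69 = 3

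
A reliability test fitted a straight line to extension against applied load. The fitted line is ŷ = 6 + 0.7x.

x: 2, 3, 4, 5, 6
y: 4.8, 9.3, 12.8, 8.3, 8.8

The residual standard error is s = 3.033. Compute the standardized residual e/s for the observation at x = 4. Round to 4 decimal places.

1.3188

ŷ = 6 + 0.7·4 = 8.8
e = 12.8 − 8.8 = 4
e/s = 4 / 3.033 = 1.3188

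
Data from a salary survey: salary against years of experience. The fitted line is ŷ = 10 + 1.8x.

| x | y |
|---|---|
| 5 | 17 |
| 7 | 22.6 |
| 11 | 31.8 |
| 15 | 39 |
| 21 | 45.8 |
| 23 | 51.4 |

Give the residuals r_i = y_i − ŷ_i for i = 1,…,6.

-2, 0, 2, 2, -2, 0

x=5: ŷ = 10 + 1.8·5 = 19; r = 17 − 19 = -2
x=7: ŷ = 10 + 1.8·7 = 22.6; r = 22.6 − 22.6 = 0
x=11: ŷ = 10 + 1.8·11 = 29.8; r = 31.8 − 29.8 = 2
x=15: ŷ = 10 + 1.8·15 = 37; r = 39 − 37 = 2
x=21: ŷ = 10 + 1.8·21 = 47.8; r = 45.8 − 47.8 = -2
x=23: ŷ = 10 + 1.8·23 = 51.4; r = 51.4 − 51.4 = 0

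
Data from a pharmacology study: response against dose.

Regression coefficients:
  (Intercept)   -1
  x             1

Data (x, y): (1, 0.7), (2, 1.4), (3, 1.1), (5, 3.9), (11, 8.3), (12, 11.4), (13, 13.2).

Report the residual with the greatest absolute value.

r = -1.7

x=1: ŷ = -1 + 1 = 0; r = 0.7 − 0 = 0.7
x=2: ŷ = -1 + 2 = 1; r = 1.4 − 1 = 0.4
x=3: ŷ = -1 + 3 = 2; r = 1.1 − 2 = -0.9
x=5: ŷ = -1 + 5 = 4; r = 3.9 − 4 = -0.1
x=11: ŷ = -1 + 11 = 10; r = 8.3 − 10 = -1.7
x=12: ŷ = -1 + 12 = 11; r = 11.4 − 11 = 0.4
x=13: ŷ = -1 + 13 = 12; r = 13.2 − 12 = 1.2
Largest |r| is 1.7 at x = 11, residual -1.7.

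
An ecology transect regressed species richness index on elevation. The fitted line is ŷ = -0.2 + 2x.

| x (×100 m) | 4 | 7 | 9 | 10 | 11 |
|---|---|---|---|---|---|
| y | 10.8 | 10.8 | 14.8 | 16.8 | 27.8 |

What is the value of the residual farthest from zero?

x=4: ŷ = -0.2 + 2·4 = 7.8; r = 10.8 − 7.8 = 3
x=7: ŷ = -0.2 + 2·7 = 13.8; r = 10.8 − 13.8 = -3
x=9: ŷ = -0.2 + 2·9 = 17.8; r = 14.8 − 17.8 = -3
x=10: ŷ = -0.2 + 2·10 = 19.8; r = 16.8 − 19.8 = -3
x=11: ŷ = -0.2 + 2·11 = 21.8; r = 27.8 − 21.8 = 6
Largest |r| is 6 at x = 11, residual 6.

r = 6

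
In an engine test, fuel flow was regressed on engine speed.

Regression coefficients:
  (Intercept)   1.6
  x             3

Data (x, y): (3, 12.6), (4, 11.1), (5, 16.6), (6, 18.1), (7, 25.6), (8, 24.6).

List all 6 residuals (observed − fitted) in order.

x=3: ŷ = 1.6 + 3·3 = 10.6; r = 12.6 − 10.6 = 2
x=4: ŷ = 1.6 + 3·4 = 13.6; r = 11.1 − 13.6 = -2.5
x=5: ŷ = 1.6 + 3·5 = 16.6; r = 16.6 − 16.6 = 0
x=6: ŷ = 1.6 + 3·6 = 19.6; r = 18.1 − 19.6 = -1.5
x=7: ŷ = 1.6 + 3·7 = 22.6; r = 25.6 − 22.6 = 3
x=8: ŷ = 1.6 + 3·8 = 25.6; r = 24.6 − 25.6 = -1

2, -2.5, 0, -1.5, 3, -1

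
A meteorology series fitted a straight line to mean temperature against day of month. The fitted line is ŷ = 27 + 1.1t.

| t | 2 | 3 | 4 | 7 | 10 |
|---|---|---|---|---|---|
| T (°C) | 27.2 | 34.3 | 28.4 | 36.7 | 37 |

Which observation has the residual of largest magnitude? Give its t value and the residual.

t=2: ŷ = 27 + 1.1·2 = 29.2; r = 27.2 − 29.2 = -2
t=3: ŷ = 27 + 1.1·3 = 30.3; r = 34.3 − 30.3 = 4
t=4: ŷ = 27 + 1.1·4 = 31.4; r = 28.4 − 31.4 = -3
t=7: ŷ = 27 + 1.1·7 = 34.7; r = 36.7 − 34.7 = 2
t=10: ŷ = 27 + 1.1·10 = 38; r = 37 − 38 = -1
Largest |r| is 4 at t = 3, residual 4.

t = 3, r = 4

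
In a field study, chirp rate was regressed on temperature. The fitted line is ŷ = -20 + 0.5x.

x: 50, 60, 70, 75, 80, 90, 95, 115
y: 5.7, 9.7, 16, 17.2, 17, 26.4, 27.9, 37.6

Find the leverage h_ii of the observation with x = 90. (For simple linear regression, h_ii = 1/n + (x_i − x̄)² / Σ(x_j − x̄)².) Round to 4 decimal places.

x̄ = (50 + 60 + 70 + 75 + 80 + 90 + 95 + 115)/8 = 79.375
Σ(x − x̄)² = 862.891 + 375.391 + 87.8906 + 19.1406 + 0.390625 + 112.891 + 244.141 + 1269.14 = 2971.88
h = 1/8 + (10.625)²/2971.88 = 0.125 + 0.0379863 = 0.1630

h = 0.1630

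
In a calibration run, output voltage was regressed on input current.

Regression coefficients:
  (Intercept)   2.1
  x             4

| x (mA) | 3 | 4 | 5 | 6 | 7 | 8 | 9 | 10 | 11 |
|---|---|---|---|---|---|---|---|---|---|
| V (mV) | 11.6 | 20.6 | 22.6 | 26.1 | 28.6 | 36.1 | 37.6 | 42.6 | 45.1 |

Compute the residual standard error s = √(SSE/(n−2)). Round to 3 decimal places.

s = 1.711

x=3: V̂ = 2.1 + 4·3 = 14.1; r = 11.6 − 14.1 = -2.5
x=4: V̂ = 2.1 + 4·4 = 18.1; r = 20.6 − 18.1 = 2.5
x=5: V̂ = 2.1 + 4·5 = 22.1; r = 22.6 − 22.1 = 0.5
x=6: V̂ = 2.1 + 4·6 = 26.1; r = 26.1 − 26.1 = 0
x=7: V̂ = 2.1 + 4·7 = 30.1; r = 28.6 − 30.1 = -1.5
x=8: V̂ = 2.1 + 4·8 = 34.1; r = 36.1 − 34.1 = 2
x=9: V̂ = 2.1 + 4·9 = 38.1; r = 37.6 − 38.1 = -0.5
x=10: V̂ = 2.1 + 4·10 = 42.1; r = 42.6 − 42.1 = 0.5
x=11: V̂ = 2.1 + 4·11 = 46.1; r = 45.1 − 46.1 = -1
SSE = 6.25 + 6.25 + 0.25 + 0 + 2.25 + 4 + 0.25 + 0.25 + 1 = 20.5
s = √(20.5/7) = √2.92857 ≈ 1.711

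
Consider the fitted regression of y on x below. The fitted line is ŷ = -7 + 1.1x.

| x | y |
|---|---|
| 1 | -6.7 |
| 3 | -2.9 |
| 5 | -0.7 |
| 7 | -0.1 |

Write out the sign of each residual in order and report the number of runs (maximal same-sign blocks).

3 runs

x=1: ŷ = -7 + 1.1·1 = -5.9; r = -6.7 − (-5.9) = -0.8
x=3: ŷ = -7 + 1.1·3 = -3.7; r = -2.9 − (-3.7) = 0.8
x=5: ŷ = -7 + 1.1·5 = -1.5; r = -0.7 − (-1.5) = 0.8
x=7: ŷ = -7 + 1.1·7 = 0.7; r = -0.1 − 0.7 = -0.8
Signs: − + + −
Runs: −×1, +×2, −×1 → 3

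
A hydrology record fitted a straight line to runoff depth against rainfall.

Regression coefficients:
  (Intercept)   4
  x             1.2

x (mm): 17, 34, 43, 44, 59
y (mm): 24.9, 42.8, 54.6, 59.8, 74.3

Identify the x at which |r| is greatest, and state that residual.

x=17: ŷ = 4 + 1.2·17 = 24.4; r = 24.9 − 24.4 = 0.5
x=34: ŷ = 4 + 1.2·34 = 44.8; r = 42.8 − 44.8 = -2
x=43: ŷ = 4 + 1.2·43 = 55.6; r = 54.6 − 55.6 = -1
x=44: ŷ = 4 + 1.2·44 = 56.8; r = 59.8 − 56.8 = 3
x=59: ŷ = 4 + 1.2·59 = 74.8; r = 74.3 − 74.8 = -0.5
Largest |r| is 3 at x = 44, residual 3.

x = 44, r = 3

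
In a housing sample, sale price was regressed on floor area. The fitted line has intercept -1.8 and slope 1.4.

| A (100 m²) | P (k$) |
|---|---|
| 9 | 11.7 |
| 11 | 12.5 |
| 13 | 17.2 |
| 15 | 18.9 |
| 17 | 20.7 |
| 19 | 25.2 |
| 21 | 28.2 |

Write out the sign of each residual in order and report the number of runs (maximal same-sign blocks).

5 runs

A=9: P̂ = -1.8 + 1.4·9 = 10.8; e = 11.7 − 10.8 = 0.9
A=11: P̂ = -1.8 + 1.4·11 = 13.6; e = 12.5 − 13.6 = -1.1
A=13: P̂ = -1.8 + 1.4·13 = 16.4; e = 17.2 − 16.4 = 0.8
A=15: P̂ = -1.8 + 1.4·15 = 19.2; e = 18.9 − 19.2 = -0.3
A=17: P̂ = -1.8 + 1.4·17 = 22; e = 20.7 − 22 = -1.3
A=19: P̂ = -1.8 + 1.4·19 = 24.8; e = 25.2 − 24.8 = 0.4
A=21: P̂ = -1.8 + 1.4·21 = 27.6; e = 28.2 − 27.6 = 0.6
Signs: + − + − − + +
Runs: +×1, −×1, +×1, −×2, +×2 → 5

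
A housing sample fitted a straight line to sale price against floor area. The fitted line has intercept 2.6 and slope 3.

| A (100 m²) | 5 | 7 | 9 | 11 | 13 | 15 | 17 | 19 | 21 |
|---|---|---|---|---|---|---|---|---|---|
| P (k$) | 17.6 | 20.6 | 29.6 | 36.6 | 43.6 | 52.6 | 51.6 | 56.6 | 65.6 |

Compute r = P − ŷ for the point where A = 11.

ŷ = 2.6 + 3·11 = 35.6
r = 36.6 − 35.6 = 1

r = 1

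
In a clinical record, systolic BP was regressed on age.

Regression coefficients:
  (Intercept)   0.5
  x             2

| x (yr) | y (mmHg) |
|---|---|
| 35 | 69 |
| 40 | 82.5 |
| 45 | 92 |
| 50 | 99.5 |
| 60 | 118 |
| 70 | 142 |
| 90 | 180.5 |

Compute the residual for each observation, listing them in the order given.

x=35: ŷ = 0.5 + 2·35 = 70.5; r = 69 − 70.5 = -1.5
x=40: ŷ = 0.5 + 2·40 = 80.5; r = 82.5 − 80.5 = 2
x=45: ŷ = 0.5 + 2·45 = 90.5; r = 92 − 90.5 = 1.5
x=50: ŷ = 0.5 + 2·50 = 100.5; r = 99.5 − 100.5 = -1
x=60: ŷ = 0.5 + 2·60 = 120.5; r = 118 − 120.5 = -2.5
x=70: ŷ = 0.5 + 2·70 = 140.5; r = 142 − 140.5 = 1.5
x=90: ŷ = 0.5 + 2·90 = 180.5; r = 180.5 − 180.5 = 0

-1.5, 2, 1.5, -1, -2.5, 1.5, 0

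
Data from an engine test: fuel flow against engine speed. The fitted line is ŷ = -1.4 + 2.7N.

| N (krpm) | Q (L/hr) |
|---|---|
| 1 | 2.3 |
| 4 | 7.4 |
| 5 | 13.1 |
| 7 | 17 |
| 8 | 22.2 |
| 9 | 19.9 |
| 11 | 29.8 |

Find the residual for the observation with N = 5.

e = 1

ŷ = -1.4 + 2.7·5 = 12.1
e = 13.1 − 12.1 = 1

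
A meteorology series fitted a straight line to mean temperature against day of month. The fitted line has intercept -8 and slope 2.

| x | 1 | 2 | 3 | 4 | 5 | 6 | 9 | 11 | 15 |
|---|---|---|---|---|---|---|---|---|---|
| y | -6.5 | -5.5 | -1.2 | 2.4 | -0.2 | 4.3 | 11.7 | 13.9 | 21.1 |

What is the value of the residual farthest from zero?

x=1: ŷ = -8 + 2·1 = -6; e = -6.5 − (-6) = -0.5
x=2: ŷ = -8 + 2·2 = -4; e = -5.5 − (-4) = -1.5
x=3: ŷ = -8 + 2·3 = -2; e = -1.2 − (-2) = 0.8
x=4: ŷ = -8 + 2·4 = 0; e = 2.4 − 0 = 2.4
x=5: ŷ = -8 + 2·5 = 2; e = -0.2 − 2 = -2.2
x=6: ŷ = -8 + 2·6 = 4; e = 4.3 − 4 = 0.3
x=9: ŷ = -8 + 2·9 = 10; e = 11.7 − 10 = 1.7
x=11: ŷ = -8 + 2·11 = 14; e = 13.9 − 14 = -0.1
x=15: ŷ = -8 + 2·15 = 22; e = 21.1 − 22 = -0.9
Largest |e| is 2.4 at x = 4, residual 2.4.

e = 2.4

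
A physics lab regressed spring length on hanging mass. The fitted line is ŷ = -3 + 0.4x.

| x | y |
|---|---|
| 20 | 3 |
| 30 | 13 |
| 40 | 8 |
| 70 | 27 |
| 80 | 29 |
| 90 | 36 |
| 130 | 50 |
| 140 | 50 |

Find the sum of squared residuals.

x=20: ŷ = -3 + 0.4·20 = 5; e = 3 − 5 = -2
x=30: ŷ = -3 + 0.4·30 = 9; e = 13 − 9 = 4
x=40: ŷ = -3 + 0.4·40 = 13; e = 8 − 13 = -5
x=70: ŷ = -3 + 0.4·70 = 25; e = 27 − 25 = 2
x=80: ŷ = -3 + 0.4·80 = 29; e = 29 − 29 = 0
x=90: ŷ = -3 + 0.4·90 = 33; e = 36 − 33 = 3
x=130: ŷ = -3 + 0.4·130 = 49; e = 50 − 49 = 1
x=140: ŷ = -3 + 0.4·140 = 53; e = 50 − 53 = -3
SSE = 4 + 16 + 25 + 4 + 0 + 9 + 1 + 9 = 68

SSE = 68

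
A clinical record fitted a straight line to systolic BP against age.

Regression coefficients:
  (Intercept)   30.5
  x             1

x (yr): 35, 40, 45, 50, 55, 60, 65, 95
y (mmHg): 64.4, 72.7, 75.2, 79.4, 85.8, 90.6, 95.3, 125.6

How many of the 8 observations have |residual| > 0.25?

5

x=35: ŷ = 30.5 + 35 = 65.5; e = 64.4 − 65.5 = -1.1
x=40: ŷ = 30.5 + 40 = 70.5; e = 72.7 − 70.5 = 2.2
x=45: ŷ = 30.5 + 45 = 75.5; e = 75.2 − 75.5 = -0.3
x=50: ŷ = 30.5 + 50 = 80.5; e = 79.4 − 80.5 = -1.1
x=55: ŷ = 30.5 + 55 = 85.5; e = 85.8 − 85.5 = 0.3
x=60: ŷ = 30.5 + 60 = 90.5; e = 90.6 − 90.5 = 0.1
x=65: ŷ = 30.5 + 65 = 95.5; e = 95.3 − 95.5 = -0.2
x=95: ŷ = 30.5 + 95 = 125.5; e = 125.6 − 125.5 = 0.1
|e| > 0.25: x=35 (|e|=1.1), x=40 (|e|=2.2), x=45 (|e|=0.3), x=50 (|e|=1.1), x=55 (|e|=0.3) → 5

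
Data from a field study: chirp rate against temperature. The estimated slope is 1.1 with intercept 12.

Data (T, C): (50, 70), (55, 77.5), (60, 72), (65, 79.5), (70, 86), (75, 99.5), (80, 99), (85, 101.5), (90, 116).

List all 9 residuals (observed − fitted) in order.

T=50: ŷ = 12 + 1.1·50 = 67; r = 70 − 67 = 3
T=55: ŷ = 12 + 1.1·55 = 72.5; r = 77.5 − 72.5 = 5
T=60: ŷ = 12 + 1.1·60 = 78; r = 72 − 78 = -6
T=65: ŷ = 12 + 1.1·65 = 83.5; r = 79.5 − 83.5 = -4
T=70: ŷ = 12 + 1.1·70 = 89; r = 86 − 89 = -3
T=75: ŷ = 12 + 1.1·75 = 94.5; r = 99.5 − 94.5 = 5
T=80: ŷ = 12 + 1.1·80 = 100; r = 99 − 100 = -1
T=85: ŷ = 12 + 1.1·85 = 105.5; r = 101.5 − 105.5 = -4
T=90: ŷ = 12 + 1.1·90 = 111; r = 116 − 111 = 5

3, 5, -6, -4, -3, 5, -1, -4, 5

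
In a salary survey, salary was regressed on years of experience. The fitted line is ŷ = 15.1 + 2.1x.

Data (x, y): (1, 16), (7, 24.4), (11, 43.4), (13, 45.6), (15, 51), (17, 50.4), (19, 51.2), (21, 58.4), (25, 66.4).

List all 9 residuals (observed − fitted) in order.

-1.2, -5.4, 5.2, 3.2, 4.4, -0.4, -3.8, -0.8, -1.2

x=1: ŷ = 15.1 + 2.1·1 = 17.2; r = 16 − 17.2 = -1.2
x=7: ŷ = 15.1 + 2.1·7 = 29.8; r = 24.4 − 29.8 = -5.4
x=11: ŷ = 15.1 + 2.1·11 = 38.2; r = 43.4 − 38.2 = 5.2
x=13: ŷ = 15.1 + 2.1·13 = 42.4; r = 45.6 − 42.4 = 3.2
x=15: ŷ = 15.1 + 2.1·15 = 46.6; r = 51 − 46.6 = 4.4
x=17: ŷ = 15.1 + 2.1·17 = 50.8; r = 50.4 − 50.8 = -0.4
x=19: ŷ = 15.1 + 2.1·19 = 55; r = 51.2 − 55 = -3.8
x=21: ŷ = 15.1 + 2.1·21 = 59.2; r = 58.4 − 59.2 = -0.8
x=25: ŷ = 15.1 + 2.1·25 = 67.6; r = 66.4 − 67.6 = -1.2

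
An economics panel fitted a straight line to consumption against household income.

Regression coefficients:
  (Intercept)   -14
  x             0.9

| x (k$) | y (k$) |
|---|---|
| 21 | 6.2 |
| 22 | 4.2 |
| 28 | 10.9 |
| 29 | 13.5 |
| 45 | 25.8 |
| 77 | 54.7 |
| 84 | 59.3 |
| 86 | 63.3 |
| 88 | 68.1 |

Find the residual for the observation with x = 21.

ŷ = -14 + 0.9·21 = 4.9
r = 6.2 − 4.9 = 1.3

r = 1.3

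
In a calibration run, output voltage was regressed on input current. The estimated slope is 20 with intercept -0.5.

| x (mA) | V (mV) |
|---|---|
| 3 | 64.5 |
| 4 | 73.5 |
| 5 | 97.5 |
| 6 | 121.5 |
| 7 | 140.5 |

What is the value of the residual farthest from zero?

e = -6

x=3: ŷ = -0.5 + 20·3 = 59.5; e = 64.5 − 59.5 = 5
x=4: ŷ = -0.5 + 20·4 = 79.5; e = 73.5 − 79.5 = -6
x=5: ŷ = -0.5 + 20·5 = 99.5; e = 97.5 − 99.5 = -2
x=6: ŷ = -0.5 + 20·6 = 119.5; e = 121.5 − 119.5 = 2
x=7: ŷ = -0.5 + 20·7 = 139.5; e = 140.5 − 139.5 = 1
Largest |e| is 6 at x = 4, residual -6.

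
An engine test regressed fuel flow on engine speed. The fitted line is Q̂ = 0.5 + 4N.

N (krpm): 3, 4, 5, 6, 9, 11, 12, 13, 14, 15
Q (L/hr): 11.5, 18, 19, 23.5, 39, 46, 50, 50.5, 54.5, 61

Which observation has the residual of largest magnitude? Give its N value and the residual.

N=3: Q̂ = 0.5 + 4·3 = 12.5; r = 11.5 − 12.5 = -1
N=4: Q̂ = 0.5 + 4·4 = 16.5; r = 18 − 16.5 = 1.5
N=5: Q̂ = 0.5 + 4·5 = 20.5; r = 19 − 20.5 = -1.5
N=6: Q̂ = 0.5 + 4·6 = 24.5; r = 23.5 − 24.5 = -1
N=9: Q̂ = 0.5 + 4·9 = 36.5; r = 39 − 36.5 = 2.5
N=11: Q̂ = 0.5 + 4·11 = 44.5; r = 46 − 44.5 = 1.5
N=12: Q̂ = 0.5 + 4·12 = 48.5; r = 50 − 48.5 = 1.5
N=13: Q̂ = 0.5 + 4·13 = 52.5; r = 50.5 − 52.5 = -2
N=14: Q̂ = 0.5 + 4·14 = 56.5; r = 54.5 − 56.5 = -2
N=15: Q̂ = 0.5 + 4·15 = 60.5; r = 61 − 60.5 = 0.5
Largest |r| is 2.5 at N = 9, residual 2.5.

N = 9, r = 2.5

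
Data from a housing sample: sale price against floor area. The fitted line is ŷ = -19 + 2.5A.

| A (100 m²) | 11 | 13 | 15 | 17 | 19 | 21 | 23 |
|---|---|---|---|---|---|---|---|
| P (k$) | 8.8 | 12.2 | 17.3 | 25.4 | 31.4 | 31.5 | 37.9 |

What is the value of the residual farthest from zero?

r = 2.9

A=11: ŷ = -19 + 2.5·11 = 8.5; r = 8.8 − 8.5 = 0.3
A=13: ŷ = -19 + 2.5·13 = 13.5; r = 12.2 − 13.5 = -1.3
A=15: ŷ = -19 + 2.5·15 = 18.5; r = 17.3 − 18.5 = -1.2
A=17: ŷ = -19 + 2.5·17 = 23.5; r = 25.4 − 23.5 = 1.9
A=19: ŷ = -19 + 2.5·19 = 28.5; r = 31.4 − 28.5 = 2.9
A=21: ŷ = -19 + 2.5·21 = 33.5; r = 31.5 − 33.5 = -2
A=23: ŷ = -19 + 2.5·23 = 38.5; r = 37.9 − 38.5 = -0.6
Largest |r| is 2.9 at A = 19, residual 2.9.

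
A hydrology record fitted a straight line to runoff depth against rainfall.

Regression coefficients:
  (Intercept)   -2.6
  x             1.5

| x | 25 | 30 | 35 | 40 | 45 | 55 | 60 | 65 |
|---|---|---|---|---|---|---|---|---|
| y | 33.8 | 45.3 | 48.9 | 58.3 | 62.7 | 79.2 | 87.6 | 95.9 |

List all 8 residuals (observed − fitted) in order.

x=25: ŷ = -2.6 + 1.5·25 = 34.9; r = 33.8 − 34.9 = -1.1
x=30: ŷ = -2.6 + 1.5·30 = 42.4; r = 45.3 − 42.4 = 2.9
x=35: ŷ = -2.6 + 1.5·35 = 49.9; r = 48.9 − 49.9 = -1
x=40: ŷ = -2.6 + 1.5·40 = 57.4; r = 58.3 − 57.4 = 0.9
x=45: ŷ = -2.6 + 1.5·45 = 64.9; r = 62.7 − 64.9 = -2.2
x=55: ŷ = -2.6 + 1.5·55 = 79.9; r = 79.2 − 79.9 = -0.7
x=60: ŷ = -2.6 + 1.5·60 = 87.4; r = 87.6 − 87.4 = 0.2
x=65: ŷ = -2.6 + 1.5·65 = 94.9; r = 95.9 − 94.9 = 1

-1.1, 2.9, -1, 0.9, -2.2, -0.7, 0.2, 1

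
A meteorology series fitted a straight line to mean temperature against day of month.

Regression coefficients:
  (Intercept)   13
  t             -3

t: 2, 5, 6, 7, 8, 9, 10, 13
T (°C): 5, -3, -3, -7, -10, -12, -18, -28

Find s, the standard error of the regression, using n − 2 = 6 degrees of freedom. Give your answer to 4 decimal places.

s = 1.8257

t=2: ŷ = 13 − 3·2 = 7; e = 5 − 7 = -2
t=5: ŷ = 13 − 3·5 = -2; e = -3 − (-2) = -1
t=6: ŷ = 13 − 3·6 = -5; e = -3 − (-5) = 2
t=7: ŷ = 13 − 3·7 = -8; e = -7 − (-8) = 1
t=8: ŷ = 13 − 3·8 = -11; e = -10 − (-11) = 1
t=9: ŷ = 13 − 3·9 = -14; e = -12 − (-14) = 2
t=10: ŷ = 13 − 3·10 = -17; e = -18 − (-17) = -1
t=13: ŷ = 13 − 3·13 = -26; e = -28 − (-26) = -2
SSE = 4 + 1 + 4 + 1 + 1 + 4 + 1 + 4 = 20
s = √(20/6) = √3.33333 ≈ 1.8257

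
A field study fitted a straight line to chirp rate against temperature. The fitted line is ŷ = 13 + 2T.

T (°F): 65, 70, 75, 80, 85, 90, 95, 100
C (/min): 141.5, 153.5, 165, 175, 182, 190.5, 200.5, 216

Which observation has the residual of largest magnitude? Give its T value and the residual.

T=65: ŷ = 13 + 2·65 = 143; e = 141.5 − 143 = -1.5
T=70: ŷ = 13 + 2·70 = 153; e = 153.5 − 153 = 0.5
T=75: ŷ = 13 + 2·75 = 163; e = 165 − 163 = 2
T=80: ŷ = 13 + 2·80 = 173; e = 175 − 173 = 2
T=85: ŷ = 13 + 2·85 = 183; e = 182 − 183 = -1
T=90: ŷ = 13 + 2·90 = 193; e = 190.5 − 193 = -2.5
T=95: ŷ = 13 + 2·95 = 203; e = 200.5 − 203 = -2.5
T=100: ŷ = 13 + 2·100 = 213; e = 216 − 213 = 3
Largest |e| is 3 at T = 100, residual 3.

T = 100, e = 3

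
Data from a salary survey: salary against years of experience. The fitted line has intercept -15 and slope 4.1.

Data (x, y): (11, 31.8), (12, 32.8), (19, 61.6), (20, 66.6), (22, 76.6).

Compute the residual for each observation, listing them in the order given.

1.7, -1.4, -1.3, -0.4, 1.4

x=11: ŷ = -15 + 4.1·11 = 30.1; e = 31.8 − 30.1 = 1.7
x=12: ŷ = -15 + 4.1·12 = 34.2; e = 32.8 − 34.2 = -1.4
x=19: ŷ = -15 + 4.1·19 = 62.9; e = 61.6 − 62.9 = -1.3
x=20: ŷ = -15 + 4.1·20 = 67; e = 66.6 − 67 = -0.4
x=22: ŷ = -15 + 4.1·22 = 75.2; e = 76.6 − 75.2 = 1.4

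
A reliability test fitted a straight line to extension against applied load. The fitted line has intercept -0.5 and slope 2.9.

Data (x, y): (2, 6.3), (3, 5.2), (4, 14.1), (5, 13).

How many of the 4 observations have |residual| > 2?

x=2: ŷ = -0.5 + 2.9·2 = 5.3; r = 6.3 − 5.3 = 1
x=3: ŷ = -0.5 + 2.9·3 = 8.2; r = 5.2 − 8.2 = -3
x=4: ŷ = -0.5 + 2.9·4 = 11.1; r = 14.1 − 11.1 = 3
x=5: ŷ = -0.5 + 2.9·5 = 14; r = 13 − 14 = -1
|r| > 2: x=3 (|r|=3), x=4 (|r|=3) → 2

2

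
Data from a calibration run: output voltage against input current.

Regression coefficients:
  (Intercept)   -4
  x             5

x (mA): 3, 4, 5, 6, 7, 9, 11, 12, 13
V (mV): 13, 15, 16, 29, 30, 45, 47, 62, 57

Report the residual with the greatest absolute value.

x=3: V̂ = -4 + 5·3 = 11; r = 13 − 11 = 2
x=4: V̂ = -4 + 5·4 = 16; r = 15 − 16 = -1
x=5: V̂ = -4 + 5·5 = 21; r = 16 − 21 = -5
x=6: V̂ = -4 + 5·6 = 26; r = 29 − 26 = 3
x=7: V̂ = -4 + 5·7 = 31; r = 30 − 31 = -1
x=9: V̂ = -4 + 5·9 = 41; r = 45 − 41 = 4
x=11: V̂ = -4 + 5·11 = 51; r = 47 − 51 = -4
x=12: V̂ = -4 + 5·12 = 56; r = 62 − 56 = 6
x=13: V̂ = -4 + 5·13 = 61; r = 57 − 61 = -4
Largest |r| is 6 at x = 12, residual 6.

r = 6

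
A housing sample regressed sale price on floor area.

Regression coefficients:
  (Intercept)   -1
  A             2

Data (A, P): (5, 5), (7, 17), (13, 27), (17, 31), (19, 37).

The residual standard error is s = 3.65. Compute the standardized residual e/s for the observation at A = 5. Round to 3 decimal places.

ŷ = -1 + 2·5 = 9
e = 5 − 9 = -4
e/s = -4 / 3.65 = -1.096

-1.096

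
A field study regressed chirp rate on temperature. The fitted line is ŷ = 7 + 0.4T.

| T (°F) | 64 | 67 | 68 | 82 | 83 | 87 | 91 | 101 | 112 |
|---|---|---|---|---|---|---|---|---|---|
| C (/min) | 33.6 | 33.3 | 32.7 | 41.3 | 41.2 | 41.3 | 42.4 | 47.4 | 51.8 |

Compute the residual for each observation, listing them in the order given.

1, -0.5, -1.5, 1.5, 1, -0.5, -1, 0, 0

T=64: ŷ = 7 + 0.4·64 = 32.6; r = 33.6 − 32.6 = 1
T=67: ŷ = 7 + 0.4·67 = 33.8; r = 33.3 − 33.8 = -0.5
T=68: ŷ = 7 + 0.4·68 = 34.2; r = 32.7 − 34.2 = -1.5
T=82: ŷ = 7 + 0.4·82 = 39.8; r = 41.3 − 39.8 = 1.5
T=83: ŷ = 7 + 0.4·83 = 40.2; r = 41.2 − 40.2 = 1
T=87: ŷ = 7 + 0.4·87 = 41.8; r = 41.3 − 41.8 = -0.5
T=91: ŷ = 7 + 0.4·91 = 43.4; r = 42.4 − 43.4 = -1
T=101: ŷ = 7 + 0.4·101 = 47.4; r = 47.4 − 47.4 = 0
T=112: ŷ = 7 + 0.4·112 = 51.8; r = 51.8 − 51.8 = 0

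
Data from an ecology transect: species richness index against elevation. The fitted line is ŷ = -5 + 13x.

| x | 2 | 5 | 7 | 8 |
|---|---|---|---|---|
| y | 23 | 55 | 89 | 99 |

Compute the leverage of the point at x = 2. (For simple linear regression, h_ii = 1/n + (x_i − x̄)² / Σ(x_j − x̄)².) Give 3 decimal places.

h = 0.833

x̄ = (2 + 5 + 7 + 8)/4 = 5.5
Σ(x − x̄)² = 12.25 + 0.25 + 2.25 + 6.25 = 21
h = 1/4 + (-3.5)²/21 = 0.25 + 0.583333 = 0.833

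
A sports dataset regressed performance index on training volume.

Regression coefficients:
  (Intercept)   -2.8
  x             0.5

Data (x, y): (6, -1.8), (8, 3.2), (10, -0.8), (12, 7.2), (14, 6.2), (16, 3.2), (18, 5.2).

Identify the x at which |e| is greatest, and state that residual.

x=6: ŷ = -2.8 + 0.5·6 = 0.2; e = -1.8 − 0.2 = -2
x=8: ŷ = -2.8 + 0.5·8 = 1.2; e = 3.2 − 1.2 = 2
x=10: ŷ = -2.8 + 0.5·10 = 2.2; e = -0.8 − 2.2 = -3
x=12: ŷ = -2.8 + 0.5·12 = 3.2; e = 7.2 − 3.2 = 4
x=14: ŷ = -2.8 + 0.5·14 = 4.2; e = 6.2 − 4.2 = 2
x=16: ŷ = -2.8 + 0.5·16 = 5.2; e = 3.2 − 5.2 = -2
x=18: ŷ = -2.8 + 0.5·18 = 6.2; e = 5.2 − 6.2 = -1
Largest |e| is 4 at x = 12, residual 4.

x = 12, e = 4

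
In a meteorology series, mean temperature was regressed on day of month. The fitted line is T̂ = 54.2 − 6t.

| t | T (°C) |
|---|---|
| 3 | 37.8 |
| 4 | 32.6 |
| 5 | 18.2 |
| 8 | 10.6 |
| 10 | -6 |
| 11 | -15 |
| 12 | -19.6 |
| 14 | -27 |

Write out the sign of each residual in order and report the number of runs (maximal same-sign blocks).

5 runs

t=3: T̂ = 54.2 − 6·3 = 36.2; e = 37.8 − 36.2 = 1.6
t=4: T̂ = 54.2 − 6·4 = 30.2; e = 32.6 − 30.2 = 2.4
t=5: T̂ = 54.2 − 6·5 = 24.2; e = 18.2 − 24.2 = -6
t=8: T̂ = 54.2 − 6·8 = 6.2; e = 10.6 − 6.2 = 4.4
t=10: T̂ = 54.2 − 6·10 = -5.8; e = -6 − (-5.8) = -0.2
t=11: T̂ = 54.2 − 6·11 = -11.8; e = -15 − (-11.8) = -3.2
t=12: T̂ = 54.2 − 6·12 = -17.8; e = -19.6 − (-17.8) = -1.8
t=14: T̂ = 54.2 − 6·14 = -29.8; e = -27 − (-29.8) = 2.8
Signs: + + − + − − − +
Runs: +×2, −×1, +×1, −×3, +×1 → 5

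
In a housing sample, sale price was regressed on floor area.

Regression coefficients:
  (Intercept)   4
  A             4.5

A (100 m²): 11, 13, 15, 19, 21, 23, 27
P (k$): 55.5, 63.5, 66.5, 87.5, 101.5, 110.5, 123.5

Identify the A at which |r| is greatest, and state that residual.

A = 15, r = -5

A=11: P̂ = 4 + 4.5·11 = 53.5; r = 55.5 − 53.5 = 2
A=13: P̂ = 4 + 4.5·13 = 62.5; r = 63.5 − 62.5 = 1
A=15: P̂ = 4 + 4.5·15 = 71.5; r = 66.5 − 71.5 = -5
A=19: P̂ = 4 + 4.5·19 = 89.5; r = 87.5 − 89.5 = -2
A=21: P̂ = 4 + 4.5·21 = 98.5; r = 101.5 − 98.5 = 3
A=23: P̂ = 4 + 4.5·23 = 107.5; r = 110.5 − 107.5 = 3
A=27: P̂ = 4 + 4.5·27 = 125.5; r = 123.5 − 125.5 = -2
Largest |r| is 5 at A = 15, residual -5.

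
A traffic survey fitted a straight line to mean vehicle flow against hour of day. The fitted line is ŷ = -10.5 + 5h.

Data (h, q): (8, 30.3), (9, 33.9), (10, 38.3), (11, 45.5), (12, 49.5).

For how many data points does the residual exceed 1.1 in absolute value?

1

h=8: ŷ = -10.5 + 5·8 = 29.5; e = 30.3 − 29.5 = 0.8
h=9: ŷ = -10.5 + 5·9 = 34.5; e = 33.9 − 34.5 = -0.6
h=10: ŷ = -10.5 + 5·10 = 39.5; e = 38.3 − 39.5 = -1.2
h=11: ŷ = -10.5 + 5·11 = 44.5; e = 45.5 − 44.5 = 1
h=12: ŷ = -10.5 + 5·12 = 49.5; e = 49.5 − 49.5 = 0
|e| > 1.1: h=10 (|e|=1.2) → 1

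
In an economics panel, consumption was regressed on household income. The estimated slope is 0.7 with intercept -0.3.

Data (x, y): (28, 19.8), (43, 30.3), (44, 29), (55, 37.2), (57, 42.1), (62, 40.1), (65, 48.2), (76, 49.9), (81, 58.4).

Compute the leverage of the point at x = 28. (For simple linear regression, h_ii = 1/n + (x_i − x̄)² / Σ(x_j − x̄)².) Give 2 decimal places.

x̄ = (28 + 43 + 44 + 55 + 57 + 62 + 65 + 76 + 81)/9 = 56.7778
Σ(x − x̄)² = 828.16 + 189.827 + 163.272 + 3.16049 + 0.0493827 + 27.2716 + 67.6049 + 369.494 + 586.716 = 2235.56
h = 1/9 + (-28.7778)²/2235.56 = 0.111111 + 0.37045 = 0.48

h = 0.48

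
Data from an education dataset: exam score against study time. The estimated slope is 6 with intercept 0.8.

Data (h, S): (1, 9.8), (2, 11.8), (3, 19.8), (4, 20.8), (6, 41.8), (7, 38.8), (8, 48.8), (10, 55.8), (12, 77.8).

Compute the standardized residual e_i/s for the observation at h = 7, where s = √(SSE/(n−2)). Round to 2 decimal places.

-0.97

h=1: ŷ = 0.8 + 6·1 = 6.8; e = 9.8 − 6.8 = 3
h=2: ŷ = 0.8 + 6·2 = 12.8; e = 11.8 − 12.8 = -1
h=3: ŷ = 0.8 + 6·3 = 18.8; e = 19.8 − 18.8 = 1
h=4: ŷ = 0.8 + 6·4 = 24.8; e = 20.8 − 24.8 = -4
h=6: ŷ = 0.8 + 6·6 = 36.8; e = 41.8 − 36.8 = 5
h=7: ŷ = 0.8 + 6·7 = 42.8; e = 38.8 − 42.8 = -4
h=8: ŷ = 0.8 + 6·8 = 48.8; e = 48.8 − 48.8 = 0
h=10: ŷ = 0.8 + 6·10 = 60.8; e = 55.8 − 60.8 = -5
h=12: ŷ = 0.8 + 6·12 = 72.8; e = 77.8 − 72.8 = 5
SSE = 9 + 1 + 1 + 16 + 25 + 16 + 0 + 25 + 25 = 118
s = √(118/7) = 4.10575
e/s = -4 / 4.10575 = -0.97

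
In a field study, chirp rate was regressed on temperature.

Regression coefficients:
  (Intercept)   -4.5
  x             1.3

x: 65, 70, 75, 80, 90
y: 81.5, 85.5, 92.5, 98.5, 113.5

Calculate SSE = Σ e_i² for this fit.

SSE = 5.5

x=65: ŷ = -4.5 + 1.3·65 = 80; e = 81.5 − 80 = 1.5
x=70: ŷ = -4.5 + 1.3·70 = 86.5; e = 85.5 − 86.5 = -1
x=75: ŷ = -4.5 + 1.3·75 = 93; e = 92.5 − 93 = -0.5
x=80: ŷ = -4.5 + 1.3·80 = 99.5; e = 98.5 − 99.5 = -1
x=90: ŷ = -4.5 + 1.3·90 = 112.5; e = 113.5 − 112.5 = 1
SSE = 2.25 + 1 + 0.25 + 1 + 1 = 5.5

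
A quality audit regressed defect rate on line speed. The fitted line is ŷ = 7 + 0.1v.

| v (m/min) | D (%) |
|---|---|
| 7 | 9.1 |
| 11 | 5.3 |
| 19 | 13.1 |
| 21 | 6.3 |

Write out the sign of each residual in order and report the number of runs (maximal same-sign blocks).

v=7: ŷ = 7 + 0.1·7 = 7.7; r = 9.1 − 7.7 = 1.4
v=11: ŷ = 7 + 0.1·11 = 8.1; r = 5.3 − 8.1 = -2.8
v=19: ŷ = 7 + 0.1·19 = 8.9; r = 13.1 − 8.9 = 4.2
v=21: ŷ = 7 + 0.1·21 = 9.1; r = 6.3 − 9.1 = -2.8
Signs: + − + −
Runs: +×1, −×1, +×1, −×1 → 4

4 runs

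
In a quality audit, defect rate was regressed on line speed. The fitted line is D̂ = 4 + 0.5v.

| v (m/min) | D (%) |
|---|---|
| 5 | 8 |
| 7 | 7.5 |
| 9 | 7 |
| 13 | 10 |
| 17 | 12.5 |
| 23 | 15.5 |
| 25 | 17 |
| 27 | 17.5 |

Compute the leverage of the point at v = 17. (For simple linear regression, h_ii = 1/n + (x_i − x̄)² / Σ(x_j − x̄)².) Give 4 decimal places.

v̄ = (5 + 7 + 9 + 13 + 17 + 23 + 25 + 27)/8 = 15.75
Σ(v − v̄)² = 115.562 + 76.5625 + 45.5625 + 7.5625 + 1.5625 + 52.5625 + 85.5625 + 126.562 = 511.5
h = 1/8 + (1.25)²/511.5 = 0.125 + 0.00305474 = 0.1281

h = 0.1281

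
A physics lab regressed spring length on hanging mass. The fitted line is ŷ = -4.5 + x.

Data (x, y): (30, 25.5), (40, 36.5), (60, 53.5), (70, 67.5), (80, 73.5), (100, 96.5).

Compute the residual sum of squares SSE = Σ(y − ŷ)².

SSE = 14

x=30: ŷ = -4.5 + 30 = 25.5; r = 25.5 − 25.5 = 0
x=40: ŷ = -4.5 + 40 = 35.5; r = 36.5 − 35.5 = 1
x=60: ŷ = -4.5 + 60 = 55.5; r = 53.5 − 55.5 = -2
x=70: ŷ = -4.5 + 70 = 65.5; r = 67.5 − 65.5 = 2
x=80: ŷ = -4.5 + 80 = 75.5; r = 73.5 − 75.5 = -2
x=100: ŷ = -4.5 + 100 = 95.5; r = 96.5 − 95.5 = 1
SSE = 0 + 1 + 4 + 4 + 4 + 1 = 14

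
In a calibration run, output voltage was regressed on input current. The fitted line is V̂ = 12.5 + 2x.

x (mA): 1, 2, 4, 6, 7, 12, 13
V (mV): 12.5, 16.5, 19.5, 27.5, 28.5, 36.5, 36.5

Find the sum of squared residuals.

x=1: V̂ = 12.5 + 2·1 = 14.5; r = 12.5 − 14.5 = -2
x=2: V̂ = 12.5 + 2·2 = 16.5; r = 16.5 − 16.5 = 0
x=4: V̂ = 12.5 + 2·4 = 20.5; r = 19.5 − 20.5 = -1
x=6: V̂ = 12.5 + 2·6 = 24.5; r = 27.5 − 24.5 = 3
x=7: V̂ = 12.5 + 2·7 = 26.5; r = 28.5 − 26.5 = 2
x=12: V̂ = 12.5 + 2·12 = 36.5; r = 36.5 − 36.5 = 0
x=13: V̂ = 12.5 + 2·13 = 38.5; r = 36.5 − 38.5 = -2
SSE = 4 + 0 + 1 + 9 + 4 + 0 + 4 = 22

SSE = 22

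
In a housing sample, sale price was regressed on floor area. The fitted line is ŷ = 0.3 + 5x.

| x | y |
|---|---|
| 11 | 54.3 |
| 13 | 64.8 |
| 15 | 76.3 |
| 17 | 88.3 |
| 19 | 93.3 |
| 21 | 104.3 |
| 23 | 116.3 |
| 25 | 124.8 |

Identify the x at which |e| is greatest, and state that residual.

x = 17, e = 3

x=11: ŷ = 0.3 + 5·11 = 55.3; e = 54.3 − 55.3 = -1
x=13: ŷ = 0.3 + 5·13 = 65.3; e = 64.8 − 65.3 = -0.5
x=15: ŷ = 0.3 + 5·15 = 75.3; e = 76.3 − 75.3 = 1
x=17: ŷ = 0.3 + 5·17 = 85.3; e = 88.3 − 85.3 = 3
x=19: ŷ = 0.3 + 5·19 = 95.3; e = 93.3 − 95.3 = -2
x=21: ŷ = 0.3 + 5·21 = 105.3; e = 104.3 − 105.3 = -1
x=23: ŷ = 0.3 + 5·23 = 115.3; e = 116.3 − 115.3 = 1
x=25: ŷ = 0.3 + 5·25 = 125.3; e = 124.8 − 125.3 = -0.5
Largest |e| is 3 at x = 17, residual 3.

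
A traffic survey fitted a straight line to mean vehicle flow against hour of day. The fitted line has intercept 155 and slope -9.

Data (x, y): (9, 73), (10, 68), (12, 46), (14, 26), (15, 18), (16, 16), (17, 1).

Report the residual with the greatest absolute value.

r = 5

x=9: ŷ = 155 − 9·9 = 74; r = 73 − 74 = -1
x=10: ŷ = 155 − 9·10 = 65; r = 68 − 65 = 3
x=12: ŷ = 155 − 9·12 = 47; r = 46 − 47 = -1
x=14: ŷ = 155 − 9·14 = 29; r = 26 − 29 = -3
x=15: ŷ = 155 − 9·15 = 20; r = 18 − 20 = -2
x=16: ŷ = 155 − 9·16 = 11; r = 16 − 11 = 5
x=17: ŷ = 155 − 9·17 = 2; r = 1 − 2 = -1
Largest |r| is 5 at x = 16, residual 5.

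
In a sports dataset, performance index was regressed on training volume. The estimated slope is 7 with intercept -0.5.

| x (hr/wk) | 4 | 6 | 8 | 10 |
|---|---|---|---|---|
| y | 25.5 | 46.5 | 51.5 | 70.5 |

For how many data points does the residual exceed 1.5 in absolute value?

x=4: ŷ = -0.5 + 7·4 = 27.5; r = 25.5 − 27.5 = -2
x=6: ŷ = -0.5 + 7·6 = 41.5; r = 46.5 − 41.5 = 5
x=8: ŷ = -0.5 + 7·8 = 55.5; r = 51.5 − 55.5 = -4
x=10: ŷ = -0.5 + 7·10 = 69.5; r = 70.5 − 69.5 = 1
|r| > 1.5: x=4 (|r|=2), x=6 (|r|=5), x=8 (|r|=4) → 3

3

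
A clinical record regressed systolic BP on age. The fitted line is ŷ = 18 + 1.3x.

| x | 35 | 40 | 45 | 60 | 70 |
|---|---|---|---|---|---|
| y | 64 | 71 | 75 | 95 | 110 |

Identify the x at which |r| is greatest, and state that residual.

x=35: ŷ = 18 + 1.3·35 = 63.5; r = 64 − 63.5 = 0.5
x=40: ŷ = 18 + 1.3·40 = 70; r = 71 − 70 = 1
x=45: ŷ = 18 + 1.3·45 = 76.5; r = 75 − 76.5 = -1.5
x=60: ŷ = 18 + 1.3·60 = 96; r = 95 − 96 = -1
x=70: ŷ = 18 + 1.3·70 = 109; r = 110 − 109 = 1
Largest |r| is 1.5 at x = 45, residual -1.5.

x = 45, r = -1.5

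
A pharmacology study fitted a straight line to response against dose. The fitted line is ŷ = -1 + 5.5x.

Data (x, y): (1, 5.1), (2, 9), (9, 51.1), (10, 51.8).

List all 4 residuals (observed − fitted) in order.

x=1: ŷ = -1 + 5.5·1 = 4.5; e = 5.1 − 4.5 = 0.6
x=2: ŷ = -1 + 5.5·2 = 10; e = 9 − 10 = -1
x=9: ŷ = -1 + 5.5·9 = 48.5; e = 51.1 − 48.5 = 2.6
x=10: ŷ = -1 + 5.5·10 = 54; e = 51.8 − 54 = -2.2

0.6, -1, 2.6, -2.2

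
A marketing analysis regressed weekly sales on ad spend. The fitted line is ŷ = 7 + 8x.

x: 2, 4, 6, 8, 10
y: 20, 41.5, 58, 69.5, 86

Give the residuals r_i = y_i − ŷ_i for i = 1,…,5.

-3, 2.5, 3, -1.5, -1

x=2: ŷ = 7 + 8·2 = 23; r = 20 − 23 = -3
x=4: ŷ = 7 + 8·4 = 39; r = 41.5 − 39 = 2.5
x=6: ŷ = 7 + 8·6 = 55; r = 58 − 55 = 3
x=8: ŷ = 7 + 8·8 = 71; r = 69.5 − 71 = -1.5
x=10: ŷ = 7 + 8·10 = 87; r = 86 − 87 = -1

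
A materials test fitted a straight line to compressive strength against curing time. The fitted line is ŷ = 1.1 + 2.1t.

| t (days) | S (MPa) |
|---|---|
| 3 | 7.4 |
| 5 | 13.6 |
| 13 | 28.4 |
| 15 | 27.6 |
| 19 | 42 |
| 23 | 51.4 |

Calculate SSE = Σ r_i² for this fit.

t=3: ŷ = 1.1 + 2.1·3 = 7.4; r = 7.4 − 7.4 = 0
t=5: ŷ = 1.1 + 2.1·5 = 11.6; r = 13.6 − 11.6 = 2
t=13: ŷ = 1.1 + 2.1·13 = 28.4; r = 28.4 − 28.4 = 0
t=15: ŷ = 1.1 + 2.1·15 = 32.6; r = 27.6 − 32.6 = -5
t=19: ŷ = 1.1 + 2.1·19 = 41; r = 42 − 41 = 1
t=23: ŷ = 1.1 + 2.1·23 = 49.4; r = 51.4 − 49.4 = 2
SSE = 0 + 4 + 0 + 25 + 1 + 4 = 34

SSE = 34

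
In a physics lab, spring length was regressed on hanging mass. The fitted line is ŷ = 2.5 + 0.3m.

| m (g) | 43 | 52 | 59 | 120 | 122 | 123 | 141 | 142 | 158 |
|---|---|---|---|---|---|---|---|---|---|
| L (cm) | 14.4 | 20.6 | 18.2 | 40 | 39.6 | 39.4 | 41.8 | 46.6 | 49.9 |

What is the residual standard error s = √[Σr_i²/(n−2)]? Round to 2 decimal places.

s = 1.89

m=43: ŷ = 2.5 + 0.3·43 = 15.4; r = 14.4 − 15.4 = -1
m=52: ŷ = 2.5 + 0.3·52 = 18.1; r = 20.6 − 18.1 = 2.5
m=59: ŷ = 2.5 + 0.3·59 = 20.2; r = 18.2 − 20.2 = -2
m=120: ŷ = 2.5 + 0.3·120 = 38.5; r = 40 − 38.5 = 1.5
m=122: ŷ = 2.5 + 0.3·122 = 39.1; r = 39.6 − 39.1 = 0.5
m=123: ŷ = 2.5 + 0.3·123 = 39.4; r = 39.4 − 39.4 = 0
m=141: ŷ = 2.5 + 0.3·141 = 44.8; r = 41.8 − 44.8 = -3
m=142: ŷ = 2.5 + 0.3·142 = 45.1; r = 46.6 − 45.1 = 1.5
m=158: ŷ = 2.5 + 0.3·158 = 49.9; r = 49.9 − 49.9 = 0
SSE = 1 + 6.25 + 4 + 2.25 + 0.25 + 0 + 9 + 2.25 + 0 = 25
s = √(25/7) = √3.57143 ≈ 1.89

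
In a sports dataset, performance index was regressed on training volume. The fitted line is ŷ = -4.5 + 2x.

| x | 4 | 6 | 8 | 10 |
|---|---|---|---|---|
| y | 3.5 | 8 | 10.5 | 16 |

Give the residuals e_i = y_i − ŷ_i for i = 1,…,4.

0, 0.5, -1, 0.5

x=4: ŷ = -4.5 + 2·4 = 3.5; e = 3.5 − 3.5 = 0
x=6: ŷ = -4.5 + 2·6 = 7.5; e = 8 − 7.5 = 0.5
x=8: ŷ = -4.5 + 2·8 = 11.5; e = 10.5 − 11.5 = -1
x=10: ŷ = -4.5 + 2·10 = 15.5; e = 16 − 15.5 = 0.5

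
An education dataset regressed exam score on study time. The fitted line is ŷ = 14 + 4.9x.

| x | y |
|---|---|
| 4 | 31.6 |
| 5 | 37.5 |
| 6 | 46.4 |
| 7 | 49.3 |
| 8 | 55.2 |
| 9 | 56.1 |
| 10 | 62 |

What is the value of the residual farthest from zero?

x=4: ŷ = 14 + 4.9·4 = 33.6; e = 31.6 − 33.6 = -2
x=5: ŷ = 14 + 4.9·5 = 38.5; e = 37.5 − 38.5 = -1
x=6: ŷ = 14 + 4.9·6 = 43.4; e = 46.4 − 43.4 = 3
x=7: ŷ = 14 + 4.9·7 = 48.3; e = 49.3 − 48.3 = 1
x=8: ŷ = 14 + 4.9·8 = 53.2; e = 55.2 − 53.2 = 2
x=9: ŷ = 14 + 4.9·9 = 58.1; e = 56.1 − 58.1 = -2
x=10: ŷ = 14 + 4.9·10 = 63; e = 62 − 63 = -1
Largest |e| is 3 at x = 6, residual 3.

e = 3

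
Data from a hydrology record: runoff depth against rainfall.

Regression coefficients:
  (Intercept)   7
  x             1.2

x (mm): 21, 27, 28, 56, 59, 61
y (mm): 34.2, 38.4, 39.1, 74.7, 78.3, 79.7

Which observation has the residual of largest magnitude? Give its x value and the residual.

x = 21, r = 2

x=21: ŷ = 7 + 1.2·21 = 32.2; r = 34.2 − 32.2 = 2
x=27: ŷ = 7 + 1.2·27 = 39.4; r = 38.4 − 39.4 = -1
x=28: ŷ = 7 + 1.2·28 = 40.6; r = 39.1 − 40.6 = -1.5
x=56: ŷ = 7 + 1.2·56 = 74.2; r = 74.7 − 74.2 = 0.5
x=59: ŷ = 7 + 1.2·59 = 77.8; r = 78.3 − 77.8 = 0.5
x=61: ŷ = 7 + 1.2·61 = 80.2; r = 79.7 − 80.2 = -0.5
Largest |r| is 2 at x = 21, residual 2.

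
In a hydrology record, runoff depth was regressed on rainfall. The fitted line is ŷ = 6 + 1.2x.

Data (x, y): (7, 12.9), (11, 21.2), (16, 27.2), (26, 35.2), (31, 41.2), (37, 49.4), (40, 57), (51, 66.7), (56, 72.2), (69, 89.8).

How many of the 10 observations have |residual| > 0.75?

x=7: ŷ = 6 + 1.2·7 = 14.4; e = 12.9 − 14.4 = -1.5
x=11: ŷ = 6 + 1.2·11 = 19.2; e = 21.2 − 19.2 = 2
x=16: ŷ = 6 + 1.2·16 = 25.2; e = 27.2 − 25.2 = 2
x=26: ŷ = 6 + 1.2·26 = 37.2; e = 35.2 − 37.2 = -2
x=31: ŷ = 6 + 1.2·31 = 43.2; e = 41.2 − 43.2 = -2
x=37: ŷ = 6 + 1.2·37 = 50.4; e = 49.4 − 50.4 = -1
x=40: ŷ = 6 + 1.2·40 = 54; e = 57 − 54 = 3
x=51: ŷ = 6 + 1.2·51 = 67.2; e = 66.7 − 67.2 = -0.5
x=56: ŷ = 6 + 1.2·56 = 73.2; e = 72.2 − 73.2 = -1
x=69: ŷ = 6 + 1.2·69 = 88.8; e = 89.8 − 88.8 = 1
|e| > 0.75: x=7 (|e|=1.5), x=11 (|e|=2), x=16 (|e|=2), x=26 (|e|=2), x=31 (|e|=2), x=37 (|e|=1), x=40 (|e|=3), x=56 (|e|=1), x=69 (|e|=1) → 9

9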